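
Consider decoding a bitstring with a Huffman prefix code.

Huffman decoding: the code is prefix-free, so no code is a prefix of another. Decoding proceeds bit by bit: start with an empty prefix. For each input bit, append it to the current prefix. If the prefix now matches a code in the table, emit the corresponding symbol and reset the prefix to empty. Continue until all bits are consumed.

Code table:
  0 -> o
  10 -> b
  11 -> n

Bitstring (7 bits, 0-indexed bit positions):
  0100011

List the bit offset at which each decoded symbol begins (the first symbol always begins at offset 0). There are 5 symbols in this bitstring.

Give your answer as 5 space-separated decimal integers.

Bit 0: prefix='0' -> emit 'o', reset
Bit 1: prefix='1' (no match yet)
Bit 2: prefix='10' -> emit 'b', reset
Bit 3: prefix='0' -> emit 'o', reset
Bit 4: prefix='0' -> emit 'o', reset
Bit 5: prefix='1' (no match yet)
Bit 6: prefix='11' -> emit 'n', reset

Answer: 0 1 3 4 5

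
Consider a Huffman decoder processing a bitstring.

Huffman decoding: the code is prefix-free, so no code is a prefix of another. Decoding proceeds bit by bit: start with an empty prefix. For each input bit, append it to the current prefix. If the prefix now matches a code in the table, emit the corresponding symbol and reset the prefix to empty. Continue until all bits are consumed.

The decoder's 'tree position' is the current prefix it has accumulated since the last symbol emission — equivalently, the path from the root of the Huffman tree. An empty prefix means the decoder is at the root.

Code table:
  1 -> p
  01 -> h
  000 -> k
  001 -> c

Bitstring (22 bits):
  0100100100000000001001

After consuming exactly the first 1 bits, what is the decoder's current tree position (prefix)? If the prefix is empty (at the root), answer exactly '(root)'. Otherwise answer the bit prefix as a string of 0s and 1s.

Answer: 0

Derivation:
Bit 0: prefix='0' (no match yet)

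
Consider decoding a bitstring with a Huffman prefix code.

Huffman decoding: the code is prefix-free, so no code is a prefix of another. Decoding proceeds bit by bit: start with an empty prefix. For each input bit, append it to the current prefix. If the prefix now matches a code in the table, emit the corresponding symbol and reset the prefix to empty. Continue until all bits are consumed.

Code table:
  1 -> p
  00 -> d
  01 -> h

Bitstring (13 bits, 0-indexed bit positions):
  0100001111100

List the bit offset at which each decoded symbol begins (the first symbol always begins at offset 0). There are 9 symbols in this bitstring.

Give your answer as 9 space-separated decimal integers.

Bit 0: prefix='0' (no match yet)
Bit 1: prefix='01' -> emit 'h', reset
Bit 2: prefix='0' (no match yet)
Bit 3: prefix='00' -> emit 'd', reset
Bit 4: prefix='0' (no match yet)
Bit 5: prefix='00' -> emit 'd', reset
Bit 6: prefix='1' -> emit 'p', reset
Bit 7: prefix='1' -> emit 'p', reset
Bit 8: prefix='1' -> emit 'p', reset
Bit 9: prefix='1' -> emit 'p', reset
Bit 10: prefix='1' -> emit 'p', reset
Bit 11: prefix='0' (no match yet)
Bit 12: prefix='00' -> emit 'd', reset

Answer: 0 2 4 6 7 8 9 10 11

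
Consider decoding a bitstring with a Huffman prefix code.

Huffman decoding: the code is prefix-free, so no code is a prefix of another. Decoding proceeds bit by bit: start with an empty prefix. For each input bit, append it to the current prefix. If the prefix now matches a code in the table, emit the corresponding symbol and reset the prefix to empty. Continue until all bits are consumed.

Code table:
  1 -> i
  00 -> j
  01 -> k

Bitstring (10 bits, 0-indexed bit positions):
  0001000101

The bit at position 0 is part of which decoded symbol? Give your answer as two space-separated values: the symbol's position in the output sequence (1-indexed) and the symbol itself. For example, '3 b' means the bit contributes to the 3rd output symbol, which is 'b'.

Bit 0: prefix='0' (no match yet)
Bit 1: prefix='00' -> emit 'j', reset
Bit 2: prefix='0' (no match yet)
Bit 3: prefix='01' -> emit 'k', reset
Bit 4: prefix='0' (no match yet)

Answer: 1 j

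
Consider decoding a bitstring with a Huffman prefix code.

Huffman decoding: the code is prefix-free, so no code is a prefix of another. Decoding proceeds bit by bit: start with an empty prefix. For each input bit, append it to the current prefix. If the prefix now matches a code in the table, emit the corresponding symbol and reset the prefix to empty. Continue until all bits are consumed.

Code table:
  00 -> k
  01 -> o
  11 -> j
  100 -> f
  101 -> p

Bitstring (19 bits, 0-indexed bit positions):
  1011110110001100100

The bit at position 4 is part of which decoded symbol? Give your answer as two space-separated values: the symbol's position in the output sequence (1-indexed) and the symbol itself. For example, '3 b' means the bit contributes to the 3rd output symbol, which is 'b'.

Answer: 2 j

Derivation:
Bit 0: prefix='1' (no match yet)
Bit 1: prefix='10' (no match yet)
Bit 2: prefix='101' -> emit 'p', reset
Bit 3: prefix='1' (no match yet)
Bit 4: prefix='11' -> emit 'j', reset
Bit 5: prefix='1' (no match yet)
Bit 6: prefix='10' (no match yet)
Bit 7: prefix='101' -> emit 'p', reset
Bit 8: prefix='1' (no match yet)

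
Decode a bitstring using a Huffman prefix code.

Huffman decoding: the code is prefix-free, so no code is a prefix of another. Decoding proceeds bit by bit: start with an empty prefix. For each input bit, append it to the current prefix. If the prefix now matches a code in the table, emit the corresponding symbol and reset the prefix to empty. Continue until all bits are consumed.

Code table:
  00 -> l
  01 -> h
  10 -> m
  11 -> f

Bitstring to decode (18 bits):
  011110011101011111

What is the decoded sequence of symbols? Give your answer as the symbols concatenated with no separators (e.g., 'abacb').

Bit 0: prefix='0' (no match yet)
Bit 1: prefix='01' -> emit 'h', reset
Bit 2: prefix='1' (no match yet)
Bit 3: prefix='11' -> emit 'f', reset
Bit 4: prefix='1' (no match yet)
Bit 5: prefix='10' -> emit 'm', reset
Bit 6: prefix='0' (no match yet)
Bit 7: prefix='01' -> emit 'h', reset
Bit 8: prefix='1' (no match yet)
Bit 9: prefix='11' -> emit 'f', reset
Bit 10: prefix='0' (no match yet)
Bit 11: prefix='01' -> emit 'h', reset
Bit 12: prefix='0' (no match yet)
Bit 13: prefix='01' -> emit 'h', reset
Bit 14: prefix='1' (no match yet)
Bit 15: prefix='11' -> emit 'f', reset
Bit 16: prefix='1' (no match yet)
Bit 17: prefix='11' -> emit 'f', reset

Answer: hfmhfhhff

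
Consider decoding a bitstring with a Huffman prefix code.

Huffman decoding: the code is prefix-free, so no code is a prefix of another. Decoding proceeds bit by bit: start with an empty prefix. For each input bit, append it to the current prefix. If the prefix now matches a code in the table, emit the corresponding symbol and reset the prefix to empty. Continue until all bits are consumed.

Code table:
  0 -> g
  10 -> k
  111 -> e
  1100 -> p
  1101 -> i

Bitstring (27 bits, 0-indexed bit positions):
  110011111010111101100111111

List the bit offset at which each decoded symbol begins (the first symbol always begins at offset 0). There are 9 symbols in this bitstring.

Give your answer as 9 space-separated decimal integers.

Bit 0: prefix='1' (no match yet)
Bit 1: prefix='11' (no match yet)
Bit 2: prefix='110' (no match yet)
Bit 3: prefix='1100' -> emit 'p', reset
Bit 4: prefix='1' (no match yet)
Bit 5: prefix='11' (no match yet)
Bit 6: prefix='111' -> emit 'e', reset
Bit 7: prefix='1' (no match yet)
Bit 8: prefix='11' (no match yet)
Bit 9: prefix='110' (no match yet)
Bit 10: prefix='1101' -> emit 'i', reset
Bit 11: prefix='0' -> emit 'g', reset
Bit 12: prefix='1' (no match yet)
Bit 13: prefix='11' (no match yet)
Bit 14: prefix='111' -> emit 'e', reset
Bit 15: prefix='1' (no match yet)
Bit 16: prefix='10' -> emit 'k', reset
Bit 17: prefix='1' (no match yet)
Bit 18: prefix='11' (no match yet)
Bit 19: prefix='110' (no match yet)
Bit 20: prefix='1100' -> emit 'p', reset
Bit 21: prefix='1' (no match yet)
Bit 22: prefix='11' (no match yet)
Bit 23: prefix='111' -> emit 'e', reset
Bit 24: prefix='1' (no match yet)
Bit 25: prefix='11' (no match yet)
Bit 26: prefix='111' -> emit 'e', reset

Answer: 0 4 7 11 12 15 17 21 24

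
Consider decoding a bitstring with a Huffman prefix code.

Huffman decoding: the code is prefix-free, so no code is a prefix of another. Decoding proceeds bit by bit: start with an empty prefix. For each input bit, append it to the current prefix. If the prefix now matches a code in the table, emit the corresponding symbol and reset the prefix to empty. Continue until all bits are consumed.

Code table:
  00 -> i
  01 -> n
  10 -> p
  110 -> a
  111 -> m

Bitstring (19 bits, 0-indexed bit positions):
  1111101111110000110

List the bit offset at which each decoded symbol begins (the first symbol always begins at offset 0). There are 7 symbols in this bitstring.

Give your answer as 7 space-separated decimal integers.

Bit 0: prefix='1' (no match yet)
Bit 1: prefix='11' (no match yet)
Bit 2: prefix='111' -> emit 'm', reset
Bit 3: prefix='1' (no match yet)
Bit 4: prefix='11' (no match yet)
Bit 5: prefix='110' -> emit 'a', reset
Bit 6: prefix='1' (no match yet)
Bit 7: prefix='11' (no match yet)
Bit 8: prefix='111' -> emit 'm', reset
Bit 9: prefix='1' (no match yet)
Bit 10: prefix='11' (no match yet)
Bit 11: prefix='111' -> emit 'm', reset
Bit 12: prefix='0' (no match yet)
Bit 13: prefix='00' -> emit 'i', reset
Bit 14: prefix='0' (no match yet)
Bit 15: prefix='00' -> emit 'i', reset
Bit 16: prefix='1' (no match yet)
Bit 17: prefix='11' (no match yet)
Bit 18: prefix='110' -> emit 'a', reset

Answer: 0 3 6 9 12 14 16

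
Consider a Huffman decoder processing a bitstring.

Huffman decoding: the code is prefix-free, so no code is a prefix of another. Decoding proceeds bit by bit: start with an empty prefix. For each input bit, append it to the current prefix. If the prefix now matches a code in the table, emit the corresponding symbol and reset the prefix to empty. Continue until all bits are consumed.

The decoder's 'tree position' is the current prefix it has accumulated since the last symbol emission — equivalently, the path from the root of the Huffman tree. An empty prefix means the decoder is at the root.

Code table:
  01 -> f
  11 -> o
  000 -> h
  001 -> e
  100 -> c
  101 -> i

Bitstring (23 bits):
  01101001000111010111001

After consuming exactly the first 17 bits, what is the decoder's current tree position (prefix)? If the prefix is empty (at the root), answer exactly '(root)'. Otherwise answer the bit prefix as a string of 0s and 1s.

Answer: 0

Derivation:
Bit 0: prefix='0' (no match yet)
Bit 1: prefix='01' -> emit 'f', reset
Bit 2: prefix='1' (no match yet)
Bit 3: prefix='10' (no match yet)
Bit 4: prefix='101' -> emit 'i', reset
Bit 5: prefix='0' (no match yet)
Bit 6: prefix='00' (no match yet)
Bit 7: prefix='001' -> emit 'e', reset
Bit 8: prefix='0' (no match yet)
Bit 9: prefix='00' (no match yet)
Bit 10: prefix='000' -> emit 'h', reset
Bit 11: prefix='1' (no match yet)
Bit 12: prefix='11' -> emit 'o', reset
Bit 13: prefix='1' (no match yet)
Bit 14: prefix='10' (no match yet)
Bit 15: prefix='101' -> emit 'i', reset
Bit 16: prefix='0' (no match yet)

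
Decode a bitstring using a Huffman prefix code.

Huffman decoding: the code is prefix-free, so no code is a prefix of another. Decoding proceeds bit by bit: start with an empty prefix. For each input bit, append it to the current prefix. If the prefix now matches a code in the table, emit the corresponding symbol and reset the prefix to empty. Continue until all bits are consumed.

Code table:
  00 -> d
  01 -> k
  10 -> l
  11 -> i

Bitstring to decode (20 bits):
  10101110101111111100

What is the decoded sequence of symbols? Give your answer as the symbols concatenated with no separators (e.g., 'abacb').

Bit 0: prefix='1' (no match yet)
Bit 1: prefix='10' -> emit 'l', reset
Bit 2: prefix='1' (no match yet)
Bit 3: prefix='10' -> emit 'l', reset
Bit 4: prefix='1' (no match yet)
Bit 5: prefix='11' -> emit 'i', reset
Bit 6: prefix='1' (no match yet)
Bit 7: prefix='10' -> emit 'l', reset
Bit 8: prefix='1' (no match yet)
Bit 9: prefix='10' -> emit 'l', reset
Bit 10: prefix='1' (no match yet)
Bit 11: prefix='11' -> emit 'i', reset
Bit 12: prefix='1' (no match yet)
Bit 13: prefix='11' -> emit 'i', reset
Bit 14: prefix='1' (no match yet)
Bit 15: prefix='11' -> emit 'i', reset
Bit 16: prefix='1' (no match yet)
Bit 17: prefix='11' -> emit 'i', reset
Bit 18: prefix='0' (no match yet)
Bit 19: prefix='00' -> emit 'd', reset

Answer: llilliiiid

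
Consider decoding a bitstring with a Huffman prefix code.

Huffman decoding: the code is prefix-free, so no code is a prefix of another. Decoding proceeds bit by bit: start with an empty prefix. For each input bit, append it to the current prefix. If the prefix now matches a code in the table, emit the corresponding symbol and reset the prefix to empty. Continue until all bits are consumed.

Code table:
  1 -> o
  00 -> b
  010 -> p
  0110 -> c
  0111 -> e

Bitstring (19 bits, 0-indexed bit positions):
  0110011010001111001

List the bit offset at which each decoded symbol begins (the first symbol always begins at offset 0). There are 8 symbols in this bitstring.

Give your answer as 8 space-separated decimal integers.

Answer: 0 4 8 9 11 15 16 18

Derivation:
Bit 0: prefix='0' (no match yet)
Bit 1: prefix='01' (no match yet)
Bit 2: prefix='011' (no match yet)
Bit 3: prefix='0110' -> emit 'c', reset
Bit 4: prefix='0' (no match yet)
Bit 5: prefix='01' (no match yet)
Bit 6: prefix='011' (no match yet)
Bit 7: prefix='0110' -> emit 'c', reset
Bit 8: prefix='1' -> emit 'o', reset
Bit 9: prefix='0' (no match yet)
Bit 10: prefix='00' -> emit 'b', reset
Bit 11: prefix='0' (no match yet)
Bit 12: prefix='01' (no match yet)
Bit 13: prefix='011' (no match yet)
Bit 14: prefix='0111' -> emit 'e', reset
Bit 15: prefix='1' -> emit 'o', reset
Bit 16: prefix='0' (no match yet)
Bit 17: prefix='00' -> emit 'b', reset
Bit 18: prefix='1' -> emit 'o', reset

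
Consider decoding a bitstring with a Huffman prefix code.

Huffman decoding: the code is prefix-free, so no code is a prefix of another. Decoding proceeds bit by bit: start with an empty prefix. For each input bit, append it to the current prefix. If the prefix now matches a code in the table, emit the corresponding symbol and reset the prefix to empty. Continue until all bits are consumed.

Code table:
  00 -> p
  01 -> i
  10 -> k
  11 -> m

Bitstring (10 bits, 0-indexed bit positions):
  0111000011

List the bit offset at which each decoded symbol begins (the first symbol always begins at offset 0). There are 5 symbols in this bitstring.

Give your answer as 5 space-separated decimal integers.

Answer: 0 2 4 6 8

Derivation:
Bit 0: prefix='0' (no match yet)
Bit 1: prefix='01' -> emit 'i', reset
Bit 2: prefix='1' (no match yet)
Bit 3: prefix='11' -> emit 'm', reset
Bit 4: prefix='0' (no match yet)
Bit 5: prefix='00' -> emit 'p', reset
Bit 6: prefix='0' (no match yet)
Bit 7: prefix='00' -> emit 'p', reset
Bit 8: prefix='1' (no match yet)
Bit 9: prefix='11' -> emit 'm', reset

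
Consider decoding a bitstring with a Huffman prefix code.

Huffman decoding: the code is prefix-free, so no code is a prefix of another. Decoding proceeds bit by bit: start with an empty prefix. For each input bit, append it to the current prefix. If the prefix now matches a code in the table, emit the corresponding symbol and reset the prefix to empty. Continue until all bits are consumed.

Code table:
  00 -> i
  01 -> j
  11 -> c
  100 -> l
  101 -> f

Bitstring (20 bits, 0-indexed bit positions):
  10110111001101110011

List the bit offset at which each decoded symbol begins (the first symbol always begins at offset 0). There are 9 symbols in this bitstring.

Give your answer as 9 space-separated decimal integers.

Bit 0: prefix='1' (no match yet)
Bit 1: prefix='10' (no match yet)
Bit 2: prefix='101' -> emit 'f', reset
Bit 3: prefix='1' (no match yet)
Bit 4: prefix='10' (no match yet)
Bit 5: prefix='101' -> emit 'f', reset
Bit 6: prefix='1' (no match yet)
Bit 7: prefix='11' -> emit 'c', reset
Bit 8: prefix='0' (no match yet)
Bit 9: prefix='00' -> emit 'i', reset
Bit 10: prefix='1' (no match yet)
Bit 11: prefix='11' -> emit 'c', reset
Bit 12: prefix='0' (no match yet)
Bit 13: prefix='01' -> emit 'j', reset
Bit 14: prefix='1' (no match yet)
Bit 15: prefix='11' -> emit 'c', reset
Bit 16: prefix='0' (no match yet)
Bit 17: prefix='00' -> emit 'i', reset
Bit 18: prefix='1' (no match yet)
Bit 19: prefix='11' -> emit 'c', reset

Answer: 0 3 6 8 10 12 14 16 18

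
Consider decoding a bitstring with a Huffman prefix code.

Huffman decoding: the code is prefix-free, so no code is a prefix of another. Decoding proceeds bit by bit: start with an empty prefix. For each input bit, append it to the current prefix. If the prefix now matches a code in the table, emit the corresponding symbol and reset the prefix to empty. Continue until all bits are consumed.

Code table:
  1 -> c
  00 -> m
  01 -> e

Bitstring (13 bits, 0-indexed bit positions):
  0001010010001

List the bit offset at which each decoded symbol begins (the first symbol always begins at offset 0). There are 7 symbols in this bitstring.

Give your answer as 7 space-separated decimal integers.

Answer: 0 2 4 6 8 9 11

Derivation:
Bit 0: prefix='0' (no match yet)
Bit 1: prefix='00' -> emit 'm', reset
Bit 2: prefix='0' (no match yet)
Bit 3: prefix='01' -> emit 'e', reset
Bit 4: prefix='0' (no match yet)
Bit 5: prefix='01' -> emit 'e', reset
Bit 6: prefix='0' (no match yet)
Bit 7: prefix='00' -> emit 'm', reset
Bit 8: prefix='1' -> emit 'c', reset
Bit 9: prefix='0' (no match yet)
Bit 10: prefix='00' -> emit 'm', reset
Bit 11: prefix='0' (no match yet)
Bit 12: prefix='01' -> emit 'e', reset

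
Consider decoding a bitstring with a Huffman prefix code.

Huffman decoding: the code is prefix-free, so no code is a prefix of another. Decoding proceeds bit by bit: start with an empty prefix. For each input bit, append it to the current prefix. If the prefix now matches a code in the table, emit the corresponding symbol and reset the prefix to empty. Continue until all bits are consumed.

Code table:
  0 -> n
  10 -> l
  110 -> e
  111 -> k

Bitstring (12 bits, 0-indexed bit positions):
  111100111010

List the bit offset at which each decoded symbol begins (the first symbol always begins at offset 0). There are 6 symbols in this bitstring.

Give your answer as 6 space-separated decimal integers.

Bit 0: prefix='1' (no match yet)
Bit 1: prefix='11' (no match yet)
Bit 2: prefix='111' -> emit 'k', reset
Bit 3: prefix='1' (no match yet)
Bit 4: prefix='10' -> emit 'l', reset
Bit 5: prefix='0' -> emit 'n', reset
Bit 6: prefix='1' (no match yet)
Bit 7: prefix='11' (no match yet)
Bit 8: prefix='111' -> emit 'k', reset
Bit 9: prefix='0' -> emit 'n', reset
Bit 10: prefix='1' (no match yet)
Bit 11: prefix='10' -> emit 'l', reset

Answer: 0 3 5 6 9 10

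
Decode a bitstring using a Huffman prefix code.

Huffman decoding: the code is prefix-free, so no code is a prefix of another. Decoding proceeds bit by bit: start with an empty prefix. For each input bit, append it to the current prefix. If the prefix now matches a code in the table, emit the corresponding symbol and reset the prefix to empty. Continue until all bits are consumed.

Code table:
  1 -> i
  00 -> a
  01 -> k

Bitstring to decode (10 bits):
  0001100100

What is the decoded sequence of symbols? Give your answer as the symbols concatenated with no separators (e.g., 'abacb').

Bit 0: prefix='0' (no match yet)
Bit 1: prefix='00' -> emit 'a', reset
Bit 2: prefix='0' (no match yet)
Bit 3: prefix='01' -> emit 'k', reset
Bit 4: prefix='1' -> emit 'i', reset
Bit 5: prefix='0' (no match yet)
Bit 6: prefix='00' -> emit 'a', reset
Bit 7: prefix='1' -> emit 'i', reset
Bit 8: prefix='0' (no match yet)
Bit 9: prefix='00' -> emit 'a', reset

Answer: akiaia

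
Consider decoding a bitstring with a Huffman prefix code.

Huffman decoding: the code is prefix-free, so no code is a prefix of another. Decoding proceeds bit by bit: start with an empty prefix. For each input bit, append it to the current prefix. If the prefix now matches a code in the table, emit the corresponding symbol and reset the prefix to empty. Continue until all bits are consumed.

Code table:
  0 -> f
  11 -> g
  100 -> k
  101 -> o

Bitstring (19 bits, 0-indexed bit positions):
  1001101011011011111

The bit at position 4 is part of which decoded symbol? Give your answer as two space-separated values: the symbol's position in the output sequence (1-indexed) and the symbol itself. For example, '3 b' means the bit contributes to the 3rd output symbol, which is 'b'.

Answer: 2 g

Derivation:
Bit 0: prefix='1' (no match yet)
Bit 1: prefix='10' (no match yet)
Bit 2: prefix='100' -> emit 'k', reset
Bit 3: prefix='1' (no match yet)
Bit 4: prefix='11' -> emit 'g', reset
Bit 5: prefix='0' -> emit 'f', reset
Bit 6: prefix='1' (no match yet)
Bit 7: prefix='10' (no match yet)
Bit 8: prefix='101' -> emit 'o', reset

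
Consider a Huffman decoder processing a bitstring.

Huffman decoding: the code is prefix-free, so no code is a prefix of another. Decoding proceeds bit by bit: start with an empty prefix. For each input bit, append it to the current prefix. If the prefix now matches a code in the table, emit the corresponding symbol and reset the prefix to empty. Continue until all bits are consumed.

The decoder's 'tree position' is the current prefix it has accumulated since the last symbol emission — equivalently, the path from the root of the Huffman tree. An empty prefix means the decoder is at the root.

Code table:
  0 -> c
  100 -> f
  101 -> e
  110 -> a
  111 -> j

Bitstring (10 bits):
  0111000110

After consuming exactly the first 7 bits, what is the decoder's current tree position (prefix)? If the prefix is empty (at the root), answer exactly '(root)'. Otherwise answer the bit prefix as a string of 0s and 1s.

Answer: (root)

Derivation:
Bit 0: prefix='0' -> emit 'c', reset
Bit 1: prefix='1' (no match yet)
Bit 2: prefix='11' (no match yet)
Bit 3: prefix='111' -> emit 'j', reset
Bit 4: prefix='0' -> emit 'c', reset
Bit 5: prefix='0' -> emit 'c', reset
Bit 6: prefix='0' -> emit 'c', reset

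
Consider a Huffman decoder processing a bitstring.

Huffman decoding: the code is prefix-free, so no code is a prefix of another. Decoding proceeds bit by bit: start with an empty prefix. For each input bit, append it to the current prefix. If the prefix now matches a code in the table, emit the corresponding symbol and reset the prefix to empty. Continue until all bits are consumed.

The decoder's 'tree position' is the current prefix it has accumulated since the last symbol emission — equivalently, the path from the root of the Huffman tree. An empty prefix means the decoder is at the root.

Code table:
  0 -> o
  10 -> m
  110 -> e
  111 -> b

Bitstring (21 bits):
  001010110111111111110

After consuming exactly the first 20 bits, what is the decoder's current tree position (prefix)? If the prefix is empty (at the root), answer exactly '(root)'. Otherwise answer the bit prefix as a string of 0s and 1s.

Answer: 11

Derivation:
Bit 0: prefix='0' -> emit 'o', reset
Bit 1: prefix='0' -> emit 'o', reset
Bit 2: prefix='1' (no match yet)
Bit 3: prefix='10' -> emit 'm', reset
Bit 4: prefix='1' (no match yet)
Bit 5: prefix='10' -> emit 'm', reset
Bit 6: prefix='1' (no match yet)
Bit 7: prefix='11' (no match yet)
Bit 8: prefix='110' -> emit 'e', reset
Bit 9: prefix='1' (no match yet)
Bit 10: prefix='11' (no match yet)
Bit 11: prefix='111' -> emit 'b', reset
Bit 12: prefix='1' (no match yet)
Bit 13: prefix='11' (no match yet)
Bit 14: prefix='111' -> emit 'b', reset
Bit 15: prefix='1' (no match yet)
Bit 16: prefix='11' (no match yet)
Bit 17: prefix='111' -> emit 'b', reset
Bit 18: prefix='1' (no match yet)
Bit 19: prefix='11' (no match yet)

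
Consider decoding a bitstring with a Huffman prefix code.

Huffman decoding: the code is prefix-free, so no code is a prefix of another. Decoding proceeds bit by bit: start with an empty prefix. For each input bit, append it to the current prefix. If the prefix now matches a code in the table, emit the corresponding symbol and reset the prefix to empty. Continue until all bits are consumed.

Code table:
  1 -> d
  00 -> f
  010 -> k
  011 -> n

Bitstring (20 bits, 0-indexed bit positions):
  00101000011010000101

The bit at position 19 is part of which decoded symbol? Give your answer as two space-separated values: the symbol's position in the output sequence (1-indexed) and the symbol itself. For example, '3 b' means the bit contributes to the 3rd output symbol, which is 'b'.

Answer: 9 d

Derivation:
Bit 0: prefix='0' (no match yet)
Bit 1: prefix='00' -> emit 'f', reset
Bit 2: prefix='1' -> emit 'd', reset
Bit 3: prefix='0' (no match yet)
Bit 4: prefix='01' (no match yet)
Bit 5: prefix='010' -> emit 'k', reset
Bit 6: prefix='0' (no match yet)
Bit 7: prefix='00' -> emit 'f', reset
Bit 8: prefix='0' (no match yet)
Bit 9: prefix='01' (no match yet)
Bit 10: prefix='011' -> emit 'n', reset
Bit 11: prefix='0' (no match yet)
Bit 12: prefix='01' (no match yet)
Bit 13: prefix='010' -> emit 'k', reset
Bit 14: prefix='0' (no match yet)
Bit 15: prefix='00' -> emit 'f', reset
Bit 16: prefix='0' (no match yet)
Bit 17: prefix='01' (no match yet)
Bit 18: prefix='010' -> emit 'k', reset
Bit 19: prefix='1' -> emit 'd', reset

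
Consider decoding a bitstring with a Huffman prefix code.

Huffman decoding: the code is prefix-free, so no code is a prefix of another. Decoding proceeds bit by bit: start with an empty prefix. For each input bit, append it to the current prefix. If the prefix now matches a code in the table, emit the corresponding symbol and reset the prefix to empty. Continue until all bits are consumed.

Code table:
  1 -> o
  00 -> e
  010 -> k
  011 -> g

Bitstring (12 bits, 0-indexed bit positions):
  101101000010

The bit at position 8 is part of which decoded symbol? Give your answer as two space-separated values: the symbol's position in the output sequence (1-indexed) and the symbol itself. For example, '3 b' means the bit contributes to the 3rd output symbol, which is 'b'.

Bit 0: prefix='1' -> emit 'o', reset
Bit 1: prefix='0' (no match yet)
Bit 2: prefix='01' (no match yet)
Bit 3: prefix='011' -> emit 'g', reset
Bit 4: prefix='0' (no match yet)
Bit 5: prefix='01' (no match yet)
Bit 6: prefix='010' -> emit 'k', reset
Bit 7: prefix='0' (no match yet)
Bit 8: prefix='00' -> emit 'e', reset
Bit 9: prefix='0' (no match yet)
Bit 10: prefix='01' (no match yet)
Bit 11: prefix='010' -> emit 'k', reset

Answer: 4 e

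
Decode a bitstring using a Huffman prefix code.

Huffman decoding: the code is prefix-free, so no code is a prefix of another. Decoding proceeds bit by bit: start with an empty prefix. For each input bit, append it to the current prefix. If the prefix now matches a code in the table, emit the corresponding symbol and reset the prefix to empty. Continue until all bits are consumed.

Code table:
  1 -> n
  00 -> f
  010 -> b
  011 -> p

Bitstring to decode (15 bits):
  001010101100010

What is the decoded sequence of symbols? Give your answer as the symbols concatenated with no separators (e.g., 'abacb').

Answer: fnbnpfb

Derivation:
Bit 0: prefix='0' (no match yet)
Bit 1: prefix='00' -> emit 'f', reset
Bit 2: prefix='1' -> emit 'n', reset
Bit 3: prefix='0' (no match yet)
Bit 4: prefix='01' (no match yet)
Bit 5: prefix='010' -> emit 'b', reset
Bit 6: prefix='1' -> emit 'n', reset
Bit 7: prefix='0' (no match yet)
Bit 8: prefix='01' (no match yet)
Bit 9: prefix='011' -> emit 'p', reset
Bit 10: prefix='0' (no match yet)
Bit 11: prefix='00' -> emit 'f', reset
Bit 12: prefix='0' (no match yet)
Bit 13: prefix='01' (no match yet)
Bit 14: prefix='010' -> emit 'b', reset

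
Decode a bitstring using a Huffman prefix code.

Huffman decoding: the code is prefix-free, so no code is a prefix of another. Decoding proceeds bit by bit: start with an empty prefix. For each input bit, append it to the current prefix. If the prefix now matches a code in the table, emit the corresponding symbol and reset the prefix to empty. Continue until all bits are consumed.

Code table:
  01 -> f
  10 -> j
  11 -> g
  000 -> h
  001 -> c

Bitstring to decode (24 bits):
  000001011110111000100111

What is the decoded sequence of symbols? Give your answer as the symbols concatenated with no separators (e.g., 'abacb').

Bit 0: prefix='0' (no match yet)
Bit 1: prefix='00' (no match yet)
Bit 2: prefix='000' -> emit 'h', reset
Bit 3: prefix='0' (no match yet)
Bit 4: prefix='00' (no match yet)
Bit 5: prefix='001' -> emit 'c', reset
Bit 6: prefix='0' (no match yet)
Bit 7: prefix='01' -> emit 'f', reset
Bit 8: prefix='1' (no match yet)
Bit 9: prefix='11' -> emit 'g', reset
Bit 10: prefix='1' (no match yet)
Bit 11: prefix='10' -> emit 'j', reset
Bit 12: prefix='1' (no match yet)
Bit 13: prefix='11' -> emit 'g', reset
Bit 14: prefix='1' (no match yet)
Bit 15: prefix='10' -> emit 'j', reset
Bit 16: prefix='0' (no match yet)
Bit 17: prefix='00' (no match yet)
Bit 18: prefix='001' -> emit 'c', reset
Bit 19: prefix='0' (no match yet)
Bit 20: prefix='00' (no match yet)
Bit 21: prefix='001' -> emit 'c', reset
Bit 22: prefix='1' (no match yet)
Bit 23: prefix='11' -> emit 'g', reset

Answer: hcfgjgjccg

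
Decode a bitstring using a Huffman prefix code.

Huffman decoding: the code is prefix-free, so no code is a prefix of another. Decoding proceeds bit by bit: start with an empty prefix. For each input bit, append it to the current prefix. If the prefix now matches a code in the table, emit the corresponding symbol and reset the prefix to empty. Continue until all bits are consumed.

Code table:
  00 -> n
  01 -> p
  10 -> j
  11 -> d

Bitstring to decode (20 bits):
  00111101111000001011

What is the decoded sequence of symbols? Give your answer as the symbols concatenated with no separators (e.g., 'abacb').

Bit 0: prefix='0' (no match yet)
Bit 1: prefix='00' -> emit 'n', reset
Bit 2: prefix='1' (no match yet)
Bit 3: prefix='11' -> emit 'd', reset
Bit 4: prefix='1' (no match yet)
Bit 5: prefix='11' -> emit 'd', reset
Bit 6: prefix='0' (no match yet)
Bit 7: prefix='01' -> emit 'p', reset
Bit 8: prefix='1' (no match yet)
Bit 9: prefix='11' -> emit 'd', reset
Bit 10: prefix='1' (no match yet)
Bit 11: prefix='10' -> emit 'j', reset
Bit 12: prefix='0' (no match yet)
Bit 13: prefix='00' -> emit 'n', reset
Bit 14: prefix='0' (no match yet)
Bit 15: prefix='00' -> emit 'n', reset
Bit 16: prefix='1' (no match yet)
Bit 17: prefix='10' -> emit 'j', reset
Bit 18: prefix='1' (no match yet)
Bit 19: prefix='11' -> emit 'd', reset

Answer: nddpdjnnjd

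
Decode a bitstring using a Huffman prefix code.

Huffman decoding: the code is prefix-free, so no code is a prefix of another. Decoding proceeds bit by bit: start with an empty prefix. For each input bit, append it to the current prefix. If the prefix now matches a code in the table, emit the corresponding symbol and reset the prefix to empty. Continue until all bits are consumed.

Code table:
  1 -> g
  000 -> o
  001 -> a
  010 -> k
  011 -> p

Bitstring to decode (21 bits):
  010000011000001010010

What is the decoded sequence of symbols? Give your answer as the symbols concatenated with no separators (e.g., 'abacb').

Bit 0: prefix='0' (no match yet)
Bit 1: prefix='01' (no match yet)
Bit 2: prefix='010' -> emit 'k', reset
Bit 3: prefix='0' (no match yet)
Bit 4: prefix='00' (no match yet)
Bit 5: prefix='000' -> emit 'o', reset
Bit 6: prefix='0' (no match yet)
Bit 7: prefix='01' (no match yet)
Bit 8: prefix='011' -> emit 'p', reset
Bit 9: prefix='0' (no match yet)
Bit 10: prefix='00' (no match yet)
Bit 11: prefix='000' -> emit 'o', reset
Bit 12: prefix='0' (no match yet)
Bit 13: prefix='00' (no match yet)
Bit 14: prefix='001' -> emit 'a', reset
Bit 15: prefix='0' (no match yet)
Bit 16: prefix='01' (no match yet)
Bit 17: prefix='010' -> emit 'k', reset
Bit 18: prefix='0' (no match yet)
Bit 19: prefix='01' (no match yet)
Bit 20: prefix='010' -> emit 'k', reset

Answer: kopoakk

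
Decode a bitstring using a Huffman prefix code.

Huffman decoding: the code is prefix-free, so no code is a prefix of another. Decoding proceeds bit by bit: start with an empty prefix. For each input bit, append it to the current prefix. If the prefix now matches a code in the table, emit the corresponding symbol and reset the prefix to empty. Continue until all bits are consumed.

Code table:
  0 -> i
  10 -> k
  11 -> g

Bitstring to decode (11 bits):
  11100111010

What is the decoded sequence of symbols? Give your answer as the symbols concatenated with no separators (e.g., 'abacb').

Answer: gkigkk

Derivation:
Bit 0: prefix='1' (no match yet)
Bit 1: prefix='11' -> emit 'g', reset
Bit 2: prefix='1' (no match yet)
Bit 3: prefix='10' -> emit 'k', reset
Bit 4: prefix='0' -> emit 'i', reset
Bit 5: prefix='1' (no match yet)
Bit 6: prefix='11' -> emit 'g', reset
Bit 7: prefix='1' (no match yet)
Bit 8: prefix='10' -> emit 'k', reset
Bit 9: prefix='1' (no match yet)
Bit 10: prefix='10' -> emit 'k', reset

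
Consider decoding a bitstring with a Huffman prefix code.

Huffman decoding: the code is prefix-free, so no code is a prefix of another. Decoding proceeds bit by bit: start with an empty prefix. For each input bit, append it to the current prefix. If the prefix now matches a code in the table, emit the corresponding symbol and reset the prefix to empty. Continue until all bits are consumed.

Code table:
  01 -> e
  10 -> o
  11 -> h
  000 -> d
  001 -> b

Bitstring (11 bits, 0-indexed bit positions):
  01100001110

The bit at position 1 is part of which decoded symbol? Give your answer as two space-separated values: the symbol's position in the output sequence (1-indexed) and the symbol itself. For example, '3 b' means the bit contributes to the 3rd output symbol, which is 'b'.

Answer: 1 e

Derivation:
Bit 0: prefix='0' (no match yet)
Bit 1: prefix='01' -> emit 'e', reset
Bit 2: prefix='1' (no match yet)
Bit 3: prefix='10' -> emit 'o', reset
Bit 4: prefix='0' (no match yet)
Bit 5: prefix='00' (no match yet)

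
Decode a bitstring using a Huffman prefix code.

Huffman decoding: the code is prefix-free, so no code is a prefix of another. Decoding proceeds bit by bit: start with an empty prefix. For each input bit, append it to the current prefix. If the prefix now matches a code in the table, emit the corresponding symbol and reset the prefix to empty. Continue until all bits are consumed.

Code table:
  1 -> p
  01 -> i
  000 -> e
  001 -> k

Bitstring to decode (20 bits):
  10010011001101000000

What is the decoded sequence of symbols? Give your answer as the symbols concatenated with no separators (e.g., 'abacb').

Answer: pkkpkpiee

Derivation:
Bit 0: prefix='1' -> emit 'p', reset
Bit 1: prefix='0' (no match yet)
Bit 2: prefix='00' (no match yet)
Bit 3: prefix='001' -> emit 'k', reset
Bit 4: prefix='0' (no match yet)
Bit 5: prefix='00' (no match yet)
Bit 6: prefix='001' -> emit 'k', reset
Bit 7: prefix='1' -> emit 'p', reset
Bit 8: prefix='0' (no match yet)
Bit 9: prefix='00' (no match yet)
Bit 10: prefix='001' -> emit 'k', reset
Bit 11: prefix='1' -> emit 'p', reset
Bit 12: prefix='0' (no match yet)
Bit 13: prefix='01' -> emit 'i', reset
Bit 14: prefix='0' (no match yet)
Bit 15: prefix='00' (no match yet)
Bit 16: prefix='000' -> emit 'e', reset
Bit 17: prefix='0' (no match yet)
Bit 18: prefix='00' (no match yet)
Bit 19: prefix='000' -> emit 'e', reset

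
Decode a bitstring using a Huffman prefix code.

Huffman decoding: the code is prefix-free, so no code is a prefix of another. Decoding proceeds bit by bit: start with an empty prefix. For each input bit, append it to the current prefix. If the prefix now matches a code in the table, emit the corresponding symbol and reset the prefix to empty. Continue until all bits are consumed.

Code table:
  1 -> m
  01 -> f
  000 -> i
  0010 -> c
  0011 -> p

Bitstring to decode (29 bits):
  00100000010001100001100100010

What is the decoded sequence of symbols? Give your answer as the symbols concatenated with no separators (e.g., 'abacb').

Bit 0: prefix='0' (no match yet)
Bit 1: prefix='00' (no match yet)
Bit 2: prefix='001' (no match yet)
Bit 3: prefix='0010' -> emit 'c', reset
Bit 4: prefix='0' (no match yet)
Bit 5: prefix='00' (no match yet)
Bit 6: prefix='000' -> emit 'i', reset
Bit 7: prefix='0' (no match yet)
Bit 8: prefix='00' (no match yet)
Bit 9: prefix='001' (no match yet)
Bit 10: prefix='0010' -> emit 'c', reset
Bit 11: prefix='0' (no match yet)
Bit 12: prefix='00' (no match yet)
Bit 13: prefix='001' (no match yet)
Bit 14: prefix='0011' -> emit 'p', reset
Bit 15: prefix='0' (no match yet)
Bit 16: prefix='00' (no match yet)
Bit 17: prefix='000' -> emit 'i', reset
Bit 18: prefix='0' (no match yet)
Bit 19: prefix='01' -> emit 'f', reset
Bit 20: prefix='1' -> emit 'm', reset
Bit 21: prefix='0' (no match yet)
Bit 22: prefix='00' (no match yet)
Bit 23: prefix='001' (no match yet)
Bit 24: prefix='0010' -> emit 'c', reset
Bit 25: prefix='0' (no match yet)
Bit 26: prefix='00' (no match yet)
Bit 27: prefix='001' (no match yet)
Bit 28: prefix='0010' -> emit 'c', reset

Answer: cicpifmcc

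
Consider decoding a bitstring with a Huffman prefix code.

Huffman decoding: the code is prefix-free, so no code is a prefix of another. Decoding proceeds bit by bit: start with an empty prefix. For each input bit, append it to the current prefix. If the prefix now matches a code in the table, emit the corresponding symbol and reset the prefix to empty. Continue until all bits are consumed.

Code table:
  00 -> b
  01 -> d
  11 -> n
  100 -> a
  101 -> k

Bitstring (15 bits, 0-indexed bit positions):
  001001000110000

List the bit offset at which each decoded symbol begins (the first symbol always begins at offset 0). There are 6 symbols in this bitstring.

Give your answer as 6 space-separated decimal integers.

Answer: 0 2 5 8 10 13

Derivation:
Bit 0: prefix='0' (no match yet)
Bit 1: prefix='00' -> emit 'b', reset
Bit 2: prefix='1' (no match yet)
Bit 3: prefix='10' (no match yet)
Bit 4: prefix='100' -> emit 'a', reset
Bit 5: prefix='1' (no match yet)
Bit 6: prefix='10' (no match yet)
Bit 7: prefix='100' -> emit 'a', reset
Bit 8: prefix='0' (no match yet)
Bit 9: prefix='01' -> emit 'd', reset
Bit 10: prefix='1' (no match yet)
Bit 11: prefix='10' (no match yet)
Bit 12: prefix='100' -> emit 'a', reset
Bit 13: prefix='0' (no match yet)
Bit 14: prefix='00' -> emit 'b', reset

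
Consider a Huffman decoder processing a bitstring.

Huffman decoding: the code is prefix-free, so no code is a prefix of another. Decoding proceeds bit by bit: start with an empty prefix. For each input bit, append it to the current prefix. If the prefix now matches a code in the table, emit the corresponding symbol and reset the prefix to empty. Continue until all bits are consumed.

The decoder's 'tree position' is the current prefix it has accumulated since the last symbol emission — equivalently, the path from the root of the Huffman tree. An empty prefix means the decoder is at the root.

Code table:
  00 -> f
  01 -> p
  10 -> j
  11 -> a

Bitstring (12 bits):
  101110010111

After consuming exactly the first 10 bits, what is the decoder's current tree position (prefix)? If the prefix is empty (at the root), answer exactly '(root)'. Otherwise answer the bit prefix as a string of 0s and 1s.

Answer: (root)

Derivation:
Bit 0: prefix='1' (no match yet)
Bit 1: prefix='10' -> emit 'j', reset
Bit 2: prefix='1' (no match yet)
Bit 3: prefix='11' -> emit 'a', reset
Bit 4: prefix='1' (no match yet)
Bit 5: prefix='10' -> emit 'j', reset
Bit 6: prefix='0' (no match yet)
Bit 7: prefix='01' -> emit 'p', reset
Bit 8: prefix='0' (no match yet)
Bit 9: prefix='01' -> emit 'p', reset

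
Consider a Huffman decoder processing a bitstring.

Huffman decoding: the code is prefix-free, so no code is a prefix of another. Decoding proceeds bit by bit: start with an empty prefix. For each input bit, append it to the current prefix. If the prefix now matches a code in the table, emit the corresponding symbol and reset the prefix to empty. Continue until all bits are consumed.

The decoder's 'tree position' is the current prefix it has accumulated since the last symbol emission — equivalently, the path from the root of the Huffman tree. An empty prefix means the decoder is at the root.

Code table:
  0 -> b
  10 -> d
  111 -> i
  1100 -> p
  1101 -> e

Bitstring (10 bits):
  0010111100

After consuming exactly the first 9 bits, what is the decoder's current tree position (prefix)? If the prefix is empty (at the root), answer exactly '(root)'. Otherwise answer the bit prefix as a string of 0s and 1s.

Answer: (root)

Derivation:
Bit 0: prefix='0' -> emit 'b', reset
Bit 1: prefix='0' -> emit 'b', reset
Bit 2: prefix='1' (no match yet)
Bit 3: prefix='10' -> emit 'd', reset
Bit 4: prefix='1' (no match yet)
Bit 5: prefix='11' (no match yet)
Bit 6: prefix='111' -> emit 'i', reset
Bit 7: prefix='1' (no match yet)
Bit 8: prefix='10' -> emit 'd', reset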